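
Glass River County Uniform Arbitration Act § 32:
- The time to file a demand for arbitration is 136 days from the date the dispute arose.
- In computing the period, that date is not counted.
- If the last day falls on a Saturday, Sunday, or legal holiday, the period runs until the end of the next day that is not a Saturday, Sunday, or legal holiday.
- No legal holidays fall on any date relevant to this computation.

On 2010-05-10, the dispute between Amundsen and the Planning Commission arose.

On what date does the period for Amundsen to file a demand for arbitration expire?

September 23, 2010

136 days after 2010-05-10 is September 23, 2010.
September 23, 2010 is a Thursday and not a legal holiday, so no extension applies.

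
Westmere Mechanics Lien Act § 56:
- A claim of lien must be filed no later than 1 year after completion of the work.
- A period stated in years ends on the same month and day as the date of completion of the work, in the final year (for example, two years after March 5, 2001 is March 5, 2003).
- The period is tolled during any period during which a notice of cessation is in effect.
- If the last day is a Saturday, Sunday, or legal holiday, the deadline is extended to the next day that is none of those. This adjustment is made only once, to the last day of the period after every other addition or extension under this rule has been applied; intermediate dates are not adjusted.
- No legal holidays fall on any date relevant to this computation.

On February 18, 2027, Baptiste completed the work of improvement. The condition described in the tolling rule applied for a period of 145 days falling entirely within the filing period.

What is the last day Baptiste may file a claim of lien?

July 12, 2028

1 year after February 18, 2027 is February 18, 2028.
Tolling adds 145 days: February 18, 2028 + 145 days = July 12, 2028.
July 12, 2028 is a Wednesday and not a legal holiday, so no extension applies.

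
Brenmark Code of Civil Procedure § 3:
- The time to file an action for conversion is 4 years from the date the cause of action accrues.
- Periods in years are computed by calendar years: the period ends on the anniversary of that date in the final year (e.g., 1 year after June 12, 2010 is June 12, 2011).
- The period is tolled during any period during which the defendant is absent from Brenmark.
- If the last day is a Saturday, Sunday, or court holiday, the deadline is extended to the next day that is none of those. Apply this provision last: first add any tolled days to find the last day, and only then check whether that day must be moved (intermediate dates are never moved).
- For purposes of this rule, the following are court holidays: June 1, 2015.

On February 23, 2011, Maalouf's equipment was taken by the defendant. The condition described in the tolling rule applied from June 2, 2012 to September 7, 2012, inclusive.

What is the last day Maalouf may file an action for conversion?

June 2, 2015

4 years after February 23, 2011 is February 23, 2015.
From June 2, 2012 through September 7, 2012 inclusive is 98 days; tolling adds 98 days: February 23, 2015 + 98 days = June 1, 2015.
June 1, 2015 is a listed holiday. The next qualifying day is June 2, 2015.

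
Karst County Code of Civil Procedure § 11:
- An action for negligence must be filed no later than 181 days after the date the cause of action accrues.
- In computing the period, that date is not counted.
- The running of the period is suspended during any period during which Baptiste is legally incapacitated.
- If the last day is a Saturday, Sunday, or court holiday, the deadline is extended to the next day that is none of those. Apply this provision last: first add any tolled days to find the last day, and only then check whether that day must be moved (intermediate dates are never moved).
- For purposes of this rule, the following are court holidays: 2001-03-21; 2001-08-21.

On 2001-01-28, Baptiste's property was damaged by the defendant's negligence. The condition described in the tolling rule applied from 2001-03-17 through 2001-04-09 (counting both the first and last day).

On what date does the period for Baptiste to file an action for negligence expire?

August 22, 2001

181 days after 2001-01-28 is July 28, 2001.
From March 17, 2001 through April 9, 2001 inclusive is 24 days; tolling adds 24 days: July 28, 2001 + 24 days = August 21, 2001.
August 21, 2001 is a listed holiday. The next qualifying day is August 22, 2001.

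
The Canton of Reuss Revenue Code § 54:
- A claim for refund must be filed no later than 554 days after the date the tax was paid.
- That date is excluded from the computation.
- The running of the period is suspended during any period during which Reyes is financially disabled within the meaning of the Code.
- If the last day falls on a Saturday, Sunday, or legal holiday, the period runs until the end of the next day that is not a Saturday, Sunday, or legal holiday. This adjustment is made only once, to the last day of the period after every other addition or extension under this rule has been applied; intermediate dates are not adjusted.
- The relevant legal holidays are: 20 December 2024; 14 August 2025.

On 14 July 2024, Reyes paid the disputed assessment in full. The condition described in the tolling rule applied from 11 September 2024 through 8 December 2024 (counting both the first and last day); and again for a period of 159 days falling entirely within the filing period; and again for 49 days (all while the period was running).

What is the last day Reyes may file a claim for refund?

554 days after 14 July 2024 is January 19, 2026.
From September 11, 2024 through December 8, 2024 inclusive is 89 days; tolling adds 89 days: January 19, 2026 + 89 days = April 18, 2026.
Tolling adds 159 days: April 18, 2026 + 159 days = September 24, 2026.
Tolling adds 49 days: September 24, 2026 + 49 days = November 12, 2026.
November 12, 2026 is a Thursday and not a legal holiday, so no extension applies.

November 12, 2026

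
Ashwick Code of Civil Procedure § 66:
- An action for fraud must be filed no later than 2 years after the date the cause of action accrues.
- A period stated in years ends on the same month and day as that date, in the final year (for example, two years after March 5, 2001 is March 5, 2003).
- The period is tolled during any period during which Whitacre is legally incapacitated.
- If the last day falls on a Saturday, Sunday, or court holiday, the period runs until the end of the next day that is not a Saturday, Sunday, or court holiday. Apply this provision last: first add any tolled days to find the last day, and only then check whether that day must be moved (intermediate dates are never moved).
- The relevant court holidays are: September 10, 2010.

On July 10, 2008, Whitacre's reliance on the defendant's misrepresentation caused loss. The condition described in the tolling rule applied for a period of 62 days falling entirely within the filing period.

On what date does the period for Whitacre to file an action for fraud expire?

September 13, 2010

2 years after July 10, 2008 is July 10, 2010.
Tolling adds 62 days: July 10, 2010 + 62 days = September 10, 2010.
September 10, 2010 is a listed holiday; September 11, 2010 is Saturday; September 12, 2010 is Sunday. The next qualifying day is September 13, 2010.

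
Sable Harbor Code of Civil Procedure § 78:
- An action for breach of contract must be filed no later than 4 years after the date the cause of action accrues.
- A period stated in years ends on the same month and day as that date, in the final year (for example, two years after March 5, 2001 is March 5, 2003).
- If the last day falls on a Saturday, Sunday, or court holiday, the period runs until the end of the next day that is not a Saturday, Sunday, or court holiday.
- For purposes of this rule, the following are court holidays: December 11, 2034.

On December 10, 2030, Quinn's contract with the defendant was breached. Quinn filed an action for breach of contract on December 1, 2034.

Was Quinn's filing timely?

Yes

4 years after December 10, 2030 is December 10, 2034.
December 10, 2034 is Sunday; December 11, 2034 is a listed holiday. The next qualifying day is December 12, 2034.
The deadline is December 12, 2034; the filing on December 1, 2034 is on or before that date.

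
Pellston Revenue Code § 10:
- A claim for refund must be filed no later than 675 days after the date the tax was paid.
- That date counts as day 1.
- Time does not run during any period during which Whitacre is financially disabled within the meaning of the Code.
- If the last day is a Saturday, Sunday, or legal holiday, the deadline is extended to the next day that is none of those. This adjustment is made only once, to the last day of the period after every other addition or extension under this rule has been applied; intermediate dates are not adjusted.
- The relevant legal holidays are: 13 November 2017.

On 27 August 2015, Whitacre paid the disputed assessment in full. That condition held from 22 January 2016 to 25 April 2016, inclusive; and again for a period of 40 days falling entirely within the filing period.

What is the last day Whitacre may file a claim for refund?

November 14, 2017

Counting 27 August 2015 as day 1, day 675 is July 1, 2017.
From January 22, 2016 through April 25, 2016 inclusive is 95 days; tolling adds 95 days: July 1, 2017 + 95 days = October 4, 2017.
Tolling adds 40 days: October 4, 2017 + 40 days = November 13, 2017.
November 13, 2017 is a listed holiday. The next qualifying day is November 14, 2017.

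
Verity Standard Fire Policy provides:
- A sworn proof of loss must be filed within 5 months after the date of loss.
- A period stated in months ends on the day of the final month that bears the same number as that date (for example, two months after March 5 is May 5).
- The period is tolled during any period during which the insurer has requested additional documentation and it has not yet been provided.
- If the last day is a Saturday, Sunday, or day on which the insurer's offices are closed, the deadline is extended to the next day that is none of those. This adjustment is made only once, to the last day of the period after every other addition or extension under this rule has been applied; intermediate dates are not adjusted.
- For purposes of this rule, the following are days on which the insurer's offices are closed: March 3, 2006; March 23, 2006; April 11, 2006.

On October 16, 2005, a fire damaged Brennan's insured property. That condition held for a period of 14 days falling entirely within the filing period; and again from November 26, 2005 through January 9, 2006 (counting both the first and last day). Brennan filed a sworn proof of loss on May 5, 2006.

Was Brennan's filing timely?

Yes

5 months after October 16, 2005 is March 16, 2006.
Tolling adds 14 days: March 16, 2006 + 14 days = March 30, 2006.
From November 26, 2005 through January 9, 2006 inclusive is 45 days; tolling adds 45 days: March 30, 2006 + 45 days = May 14, 2006.
May 14, 2006 is Sunday. The next qualifying day is May 15, 2006.
The deadline is May 15, 2006; the filing on May 5, 2006 is on or before that date.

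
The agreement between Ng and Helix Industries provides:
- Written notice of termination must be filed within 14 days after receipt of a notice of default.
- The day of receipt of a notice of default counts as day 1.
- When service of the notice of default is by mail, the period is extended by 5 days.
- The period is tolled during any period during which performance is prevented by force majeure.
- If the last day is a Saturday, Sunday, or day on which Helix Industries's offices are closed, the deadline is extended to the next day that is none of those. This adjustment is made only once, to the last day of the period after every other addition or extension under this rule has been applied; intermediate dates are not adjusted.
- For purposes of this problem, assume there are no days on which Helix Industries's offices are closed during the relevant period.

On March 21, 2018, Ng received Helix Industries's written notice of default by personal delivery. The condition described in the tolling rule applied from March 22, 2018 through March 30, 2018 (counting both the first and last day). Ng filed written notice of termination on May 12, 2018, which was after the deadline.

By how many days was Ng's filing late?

Counting March 21, 2018 as day 1, day 14 is April 3, 2018.
Service was not by mail, so no mail extension applies.
From March 22, 2018 through March 30, 2018 inclusive is 9 days; tolling adds 9 days: April 3, 2018 + 9 days = April 12, 2018.
April 12, 2018 is a Thursday and not a day on which Helix Industries's offices are closed, so no extension applies.
The deadline is April 12, 2018; from April 12, 2018 to May 12, 2018 is 30 days.

30 days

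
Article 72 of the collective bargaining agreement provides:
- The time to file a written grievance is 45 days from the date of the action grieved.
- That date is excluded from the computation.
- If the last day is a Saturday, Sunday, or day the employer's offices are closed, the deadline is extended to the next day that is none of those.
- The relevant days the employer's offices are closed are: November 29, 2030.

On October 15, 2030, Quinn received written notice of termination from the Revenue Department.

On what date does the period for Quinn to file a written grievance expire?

December 2, 2030

45 days after October 15, 2030 is November 29, 2030.
November 29, 2030 is a listed holiday; November 30, 2030 is Saturday; December 1, 2030 is Sunday. The next qualifying day is December 2, 2030.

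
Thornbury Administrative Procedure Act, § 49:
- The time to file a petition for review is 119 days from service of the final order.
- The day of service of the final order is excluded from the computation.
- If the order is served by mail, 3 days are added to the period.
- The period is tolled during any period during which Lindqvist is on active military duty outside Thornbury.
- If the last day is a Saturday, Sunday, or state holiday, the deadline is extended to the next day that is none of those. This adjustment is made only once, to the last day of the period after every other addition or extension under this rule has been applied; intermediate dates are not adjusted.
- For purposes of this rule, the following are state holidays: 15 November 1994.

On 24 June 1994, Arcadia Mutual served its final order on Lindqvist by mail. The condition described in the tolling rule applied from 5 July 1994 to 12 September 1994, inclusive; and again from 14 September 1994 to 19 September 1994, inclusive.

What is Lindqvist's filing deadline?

119 days after 24 June 1994 is October 21, 1994.
Service was by mail, adding 3 days: October 21, 1994 + 3 days = October 24, 1994.
From July 5, 1994 through September 12, 1994 inclusive is 70 days; tolling adds 70 days: October 24, 1994 + 70 days = January 2, 1995.
From September 14, 1994 through September 19, 1994 inclusive is 6 days; tolling adds 6 days: January 2, 1995 + 6 days = January 8, 1995.
January 8, 1995 is Sunday. The next qualifying day is January 9, 1995.

January 9, 1995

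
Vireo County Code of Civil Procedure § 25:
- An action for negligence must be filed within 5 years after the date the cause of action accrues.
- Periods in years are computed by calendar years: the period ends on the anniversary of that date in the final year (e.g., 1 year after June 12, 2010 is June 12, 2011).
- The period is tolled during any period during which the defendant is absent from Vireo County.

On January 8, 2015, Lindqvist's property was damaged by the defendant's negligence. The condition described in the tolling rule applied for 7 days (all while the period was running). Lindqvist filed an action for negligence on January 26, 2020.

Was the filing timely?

No

5 years after January 8, 2015 is January 8, 2020.
Tolling adds 7 days: January 8, 2020 + 7 days = January 15, 2020.
The deadline is January 15, 2020; the filing on January 26, 2020 is after that date.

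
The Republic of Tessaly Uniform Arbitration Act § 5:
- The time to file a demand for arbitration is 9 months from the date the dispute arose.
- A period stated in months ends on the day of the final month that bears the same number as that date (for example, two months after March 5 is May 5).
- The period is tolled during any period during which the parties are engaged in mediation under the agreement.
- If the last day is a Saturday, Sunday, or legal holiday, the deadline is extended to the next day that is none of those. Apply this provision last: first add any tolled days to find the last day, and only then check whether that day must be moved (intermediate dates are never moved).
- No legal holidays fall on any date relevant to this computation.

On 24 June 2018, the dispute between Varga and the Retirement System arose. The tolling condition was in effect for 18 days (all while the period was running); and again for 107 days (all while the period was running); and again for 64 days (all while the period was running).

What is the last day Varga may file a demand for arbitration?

September 30, 2019

9 months after 24 June 2018 is March 24, 2019.
Tolling adds 18 days: March 24, 2019 + 18 days = April 11, 2019.
Tolling adds 107 days: April 11, 2019 + 107 days = July 27, 2019.
Tolling adds 64 days: July 27, 2019 + 64 days = September 29, 2019.
September 29, 2019 is Sunday. The next qualifying day is September 30, 2019.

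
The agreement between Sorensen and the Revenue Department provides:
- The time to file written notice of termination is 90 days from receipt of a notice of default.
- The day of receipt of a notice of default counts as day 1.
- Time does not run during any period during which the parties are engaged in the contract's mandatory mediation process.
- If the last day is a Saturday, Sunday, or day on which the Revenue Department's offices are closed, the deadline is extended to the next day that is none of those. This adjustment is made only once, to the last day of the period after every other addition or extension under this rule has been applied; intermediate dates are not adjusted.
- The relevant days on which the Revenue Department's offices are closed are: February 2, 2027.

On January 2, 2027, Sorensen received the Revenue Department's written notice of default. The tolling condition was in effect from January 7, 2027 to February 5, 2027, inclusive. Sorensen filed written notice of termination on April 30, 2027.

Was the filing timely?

Yes

Counting January 2, 2027 as day 1, day 90 is April 1, 2027.
From January 7, 2027 through February 5, 2027 inclusive is 30 days; tolling adds 30 days: April 1, 2027 + 30 days = May 1, 2027.
May 1, 2027 is Saturday; May 2, 2027 is Sunday. The next qualifying day is May 3, 2027.
The deadline is May 3, 2027; the filing on April 30, 2027 is on or before that date.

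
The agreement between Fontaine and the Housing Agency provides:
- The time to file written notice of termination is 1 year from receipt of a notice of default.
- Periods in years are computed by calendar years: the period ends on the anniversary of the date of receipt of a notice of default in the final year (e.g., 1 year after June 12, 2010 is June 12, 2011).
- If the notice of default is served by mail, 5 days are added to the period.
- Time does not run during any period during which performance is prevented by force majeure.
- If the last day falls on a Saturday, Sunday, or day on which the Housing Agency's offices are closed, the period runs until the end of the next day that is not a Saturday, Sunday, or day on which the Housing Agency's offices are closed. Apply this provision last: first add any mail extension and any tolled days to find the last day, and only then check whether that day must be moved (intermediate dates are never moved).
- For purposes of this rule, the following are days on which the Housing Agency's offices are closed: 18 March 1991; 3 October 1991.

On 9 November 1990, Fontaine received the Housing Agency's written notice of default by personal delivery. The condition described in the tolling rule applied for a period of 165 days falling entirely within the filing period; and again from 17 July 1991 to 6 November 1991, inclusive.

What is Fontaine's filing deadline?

1 year after 9 November 1990 is November 9, 1991.
Service was not by mail, so no mail extension applies.
Tolling adds 165 days: November 9, 1991 + 165 days = April 22, 1992.
From July 17, 1991 through November 6, 1991 inclusive is 113 days; tolling adds 113 days: April 22, 1992 + 113 days = August 13, 1992.
August 13, 1992 is a Thursday and not a day on which the Housing Agency's offices are closed, so no extension applies.

August 13, 1992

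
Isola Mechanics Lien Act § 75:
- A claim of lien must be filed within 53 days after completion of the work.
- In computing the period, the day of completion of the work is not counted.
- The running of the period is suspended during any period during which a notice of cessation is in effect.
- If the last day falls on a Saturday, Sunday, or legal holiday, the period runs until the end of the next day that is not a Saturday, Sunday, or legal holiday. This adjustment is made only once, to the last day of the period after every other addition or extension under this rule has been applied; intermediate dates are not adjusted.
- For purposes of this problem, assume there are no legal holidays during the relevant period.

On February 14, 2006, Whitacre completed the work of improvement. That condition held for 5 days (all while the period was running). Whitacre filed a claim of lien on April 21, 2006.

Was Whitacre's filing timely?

No

53 days after February 14, 2006 is April 8, 2006.
Tolling adds 5 days: April 8, 2006 + 5 days = April 13, 2006.
April 13, 2006 is a Thursday and not a legal holiday, so no extension applies.
The deadline is April 13, 2006; the filing on April 21, 2006 is after that date.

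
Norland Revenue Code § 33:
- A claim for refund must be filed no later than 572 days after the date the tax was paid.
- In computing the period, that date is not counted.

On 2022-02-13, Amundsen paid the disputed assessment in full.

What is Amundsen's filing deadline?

September 8, 2023

572 days after 2022-02-13 is September 8, 2023.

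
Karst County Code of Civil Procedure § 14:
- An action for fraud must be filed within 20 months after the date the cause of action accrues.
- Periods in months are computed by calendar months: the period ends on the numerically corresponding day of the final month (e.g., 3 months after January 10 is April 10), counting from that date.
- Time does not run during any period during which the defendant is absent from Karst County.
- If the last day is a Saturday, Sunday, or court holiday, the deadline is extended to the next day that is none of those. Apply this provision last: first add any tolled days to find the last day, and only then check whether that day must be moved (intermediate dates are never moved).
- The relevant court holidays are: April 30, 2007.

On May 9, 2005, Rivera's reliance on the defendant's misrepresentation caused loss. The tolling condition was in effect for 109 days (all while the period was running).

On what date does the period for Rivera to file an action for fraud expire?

May 1, 2007

20 months after May 9, 2005 is January 9, 2007.
Tolling adds 109 days: January 9, 2007 + 109 days = April 28, 2007.
April 28, 2007 is Saturday; April 29, 2007 is Sunday; April 30, 2007 is a listed holiday. The next qualifying day is May 1, 2007.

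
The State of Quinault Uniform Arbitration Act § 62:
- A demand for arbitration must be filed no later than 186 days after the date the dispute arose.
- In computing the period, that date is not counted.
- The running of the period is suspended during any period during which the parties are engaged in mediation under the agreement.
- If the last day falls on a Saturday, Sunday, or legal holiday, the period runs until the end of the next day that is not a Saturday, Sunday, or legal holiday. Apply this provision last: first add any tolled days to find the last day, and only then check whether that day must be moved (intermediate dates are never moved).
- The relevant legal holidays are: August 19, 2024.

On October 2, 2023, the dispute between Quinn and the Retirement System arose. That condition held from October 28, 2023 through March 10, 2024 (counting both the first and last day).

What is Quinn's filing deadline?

186 days after October 2, 2023 is April 5, 2024.
From October 28, 2023 through March 10, 2024 inclusive is 135 days; tolling adds 135 days: April 5, 2024 + 135 days = August 18, 2024.
August 18, 2024 is Sunday; August 19, 2024 is a listed holiday. The next qualifying day is August 20, 2024.

August 20, 2024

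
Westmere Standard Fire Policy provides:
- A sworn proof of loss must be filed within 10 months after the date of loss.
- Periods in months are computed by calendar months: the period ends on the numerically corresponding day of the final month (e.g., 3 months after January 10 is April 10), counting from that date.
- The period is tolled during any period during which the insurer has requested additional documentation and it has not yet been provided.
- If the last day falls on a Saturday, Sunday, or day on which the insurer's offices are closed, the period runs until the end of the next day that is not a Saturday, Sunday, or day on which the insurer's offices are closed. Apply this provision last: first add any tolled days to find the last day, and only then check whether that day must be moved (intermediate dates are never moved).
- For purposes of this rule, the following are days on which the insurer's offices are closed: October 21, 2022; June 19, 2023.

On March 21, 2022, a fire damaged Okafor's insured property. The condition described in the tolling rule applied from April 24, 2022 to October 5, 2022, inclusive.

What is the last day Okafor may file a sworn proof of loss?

July 5, 2023

10 months after March 21, 2022 is January 21, 2023.
From April 24, 2022 through October 5, 2022 inclusive is 165 days; tolling adds 165 days: January 21, 2023 + 165 days = July 5, 2023.
July 5, 2023 is a Wednesday and not a day on which the insurer's offices are closed, so no extension applies.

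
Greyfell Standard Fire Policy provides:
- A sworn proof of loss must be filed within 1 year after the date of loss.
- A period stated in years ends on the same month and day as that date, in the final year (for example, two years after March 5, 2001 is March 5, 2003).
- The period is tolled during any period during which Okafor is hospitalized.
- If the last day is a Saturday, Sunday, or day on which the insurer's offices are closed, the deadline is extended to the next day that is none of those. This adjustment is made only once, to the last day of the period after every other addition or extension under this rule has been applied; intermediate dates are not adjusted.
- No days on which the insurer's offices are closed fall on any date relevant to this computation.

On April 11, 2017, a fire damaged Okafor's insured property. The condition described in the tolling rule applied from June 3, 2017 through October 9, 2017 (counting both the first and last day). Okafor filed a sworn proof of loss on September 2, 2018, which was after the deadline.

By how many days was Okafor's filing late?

13 days

1 year after April 11, 2017 is April 11, 2018.
From June 3, 2017 through October 9, 2017 inclusive is 129 days; tolling adds 129 days: April 11, 2018 + 129 days = August 18, 2018.
August 18, 2018 is Saturday; August 19, 2018 is Sunday. The next qualifying day is August 20, 2018.
The deadline is August 20, 2018; from August 20, 2018 to September 2, 2018 is 13 days.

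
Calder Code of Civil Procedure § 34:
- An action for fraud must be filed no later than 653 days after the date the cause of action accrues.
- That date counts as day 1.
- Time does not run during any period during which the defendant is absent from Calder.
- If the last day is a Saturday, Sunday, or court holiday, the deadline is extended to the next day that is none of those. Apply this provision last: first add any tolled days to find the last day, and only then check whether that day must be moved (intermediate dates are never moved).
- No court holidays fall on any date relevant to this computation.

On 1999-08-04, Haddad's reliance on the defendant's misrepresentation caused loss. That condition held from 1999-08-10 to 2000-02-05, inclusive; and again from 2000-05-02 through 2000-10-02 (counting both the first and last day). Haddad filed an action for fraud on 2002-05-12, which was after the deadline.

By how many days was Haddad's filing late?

Counting 1999-08-04 as day 1, day 653 is May 17, 2001.
From August 10, 1999 through February 5, 2000 inclusive is 180 days; tolling adds 180 days: May 17, 2001 + 180 days = November 13, 2001.
From May 2, 2000 through October 2, 2000 inclusive is 154 days; tolling adds 154 days: November 13, 2001 + 154 days = April 16, 2002.
April 16, 2002 is a Tuesday and not a court holiday, so no extension applies.
The deadline is April 16, 2002; from April 16, 2002 to May 12, 2002 is 26 days.

26 days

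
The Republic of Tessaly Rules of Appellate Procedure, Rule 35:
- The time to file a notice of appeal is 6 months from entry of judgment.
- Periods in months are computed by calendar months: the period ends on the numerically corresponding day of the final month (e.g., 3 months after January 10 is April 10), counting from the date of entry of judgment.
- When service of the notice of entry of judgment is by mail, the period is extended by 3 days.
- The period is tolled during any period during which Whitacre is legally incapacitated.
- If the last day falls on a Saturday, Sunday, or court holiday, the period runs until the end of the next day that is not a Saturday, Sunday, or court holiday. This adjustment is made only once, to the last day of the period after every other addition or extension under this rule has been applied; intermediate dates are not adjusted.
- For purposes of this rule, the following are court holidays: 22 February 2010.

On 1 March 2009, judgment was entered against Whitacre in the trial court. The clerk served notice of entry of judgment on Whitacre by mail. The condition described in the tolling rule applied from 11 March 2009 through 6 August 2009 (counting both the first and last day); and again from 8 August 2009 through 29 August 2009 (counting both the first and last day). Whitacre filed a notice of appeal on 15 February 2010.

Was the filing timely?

Yes

6 months after 1 March 2009 is September 1, 2009.
Service was by mail, adding 3 days: September 1, 2009 + 3 days = September 4, 2009.
From March 11, 2009 through August 6, 2009 inclusive is 149 days; tolling adds 149 days: September 4, 2009 + 149 days = January 31, 2010.
From August 8, 2009 through August 29, 2009 inclusive is 22 days; tolling adds 22 days: January 31, 2010 + 22 days = February 22, 2010.
February 22, 2010 is a listed holiday. The next qualifying day is February 23, 2010.
The deadline is February 23, 2010; the filing on February 15, 2010 is on or before that date.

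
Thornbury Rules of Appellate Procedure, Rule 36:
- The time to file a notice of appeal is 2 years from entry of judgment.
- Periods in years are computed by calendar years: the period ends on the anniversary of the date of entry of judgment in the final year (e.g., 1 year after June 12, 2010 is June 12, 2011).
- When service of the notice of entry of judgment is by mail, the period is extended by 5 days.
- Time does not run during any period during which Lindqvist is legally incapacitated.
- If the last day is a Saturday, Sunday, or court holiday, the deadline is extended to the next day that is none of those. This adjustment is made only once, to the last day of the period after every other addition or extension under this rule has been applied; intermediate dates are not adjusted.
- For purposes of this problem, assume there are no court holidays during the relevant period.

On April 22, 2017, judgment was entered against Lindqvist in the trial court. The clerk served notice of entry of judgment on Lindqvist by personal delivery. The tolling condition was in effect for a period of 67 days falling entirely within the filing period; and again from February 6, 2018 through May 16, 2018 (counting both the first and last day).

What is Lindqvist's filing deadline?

October 7, 2019

2 years after April 22, 2017 is April 22, 2019.
Service was not by mail, so no mail extension applies.
Tolling adds 67 days: April 22, 2019 + 67 days = June 28, 2019.
From February 6, 2018 through May 16, 2018 inclusive is 100 days; tolling adds 100 days: June 28, 2019 + 100 days = October 6, 2019.
October 6, 2019 is Sunday. The next qualifying day is October 7, 2019.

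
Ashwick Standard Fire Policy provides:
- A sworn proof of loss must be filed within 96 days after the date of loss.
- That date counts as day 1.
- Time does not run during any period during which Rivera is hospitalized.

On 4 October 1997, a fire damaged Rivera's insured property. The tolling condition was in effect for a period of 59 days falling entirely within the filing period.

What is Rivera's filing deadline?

Counting 4 October 1997 as day 1, day 96 is January 7, 1998.
Tolling adds 59 days: January 7, 1998 + 59 days = March 7, 1998.

March 7, 1998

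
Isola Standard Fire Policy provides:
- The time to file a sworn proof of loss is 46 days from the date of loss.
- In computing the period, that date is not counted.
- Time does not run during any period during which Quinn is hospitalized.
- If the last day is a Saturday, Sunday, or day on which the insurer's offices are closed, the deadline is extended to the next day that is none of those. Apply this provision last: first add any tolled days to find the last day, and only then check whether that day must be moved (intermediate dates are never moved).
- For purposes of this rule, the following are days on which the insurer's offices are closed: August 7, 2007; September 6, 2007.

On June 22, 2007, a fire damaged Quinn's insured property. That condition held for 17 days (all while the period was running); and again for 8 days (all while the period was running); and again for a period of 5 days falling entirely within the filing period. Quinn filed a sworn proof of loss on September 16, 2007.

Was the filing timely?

No

46 days after June 22, 2007 is August 7, 2007.
Tolling adds 17 days: August 7, 2007 + 17 days = August 24, 2007.
Tolling adds 8 days: August 24, 2007 + 8 days = September 1, 2007.
Tolling adds 5 days: September 1, 2007 + 5 days = September 6, 2007.
September 6, 2007 is a listed holiday. The next qualifying day is September 7, 2007.
The deadline is September 7, 2007; the filing on September 16, 2007 is after that date.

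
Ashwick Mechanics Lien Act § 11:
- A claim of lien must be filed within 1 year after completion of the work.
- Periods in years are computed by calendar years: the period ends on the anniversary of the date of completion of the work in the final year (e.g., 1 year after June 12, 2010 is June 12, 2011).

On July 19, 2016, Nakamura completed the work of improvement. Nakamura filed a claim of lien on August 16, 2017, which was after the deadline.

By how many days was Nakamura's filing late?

28 days

1 year after July 19, 2016 is July 19, 2017.
The deadline is July 19, 2017; from July 19, 2017 to August 16, 2017 is 28 days.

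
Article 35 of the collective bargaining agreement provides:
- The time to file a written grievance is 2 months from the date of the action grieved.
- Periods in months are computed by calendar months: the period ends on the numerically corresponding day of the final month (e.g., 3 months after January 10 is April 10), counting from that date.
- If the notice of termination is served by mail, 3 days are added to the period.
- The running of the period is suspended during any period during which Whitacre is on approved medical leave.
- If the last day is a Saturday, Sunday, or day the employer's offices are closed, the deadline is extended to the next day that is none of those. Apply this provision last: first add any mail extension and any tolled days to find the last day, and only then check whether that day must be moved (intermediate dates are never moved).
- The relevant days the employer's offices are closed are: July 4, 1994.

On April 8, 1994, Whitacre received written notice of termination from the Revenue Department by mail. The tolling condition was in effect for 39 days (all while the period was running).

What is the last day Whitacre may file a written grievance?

2 months after April 8, 1994 is June 8, 1994.
Service was by mail, adding 3 days: June 8, 1994 + 3 days = June 11, 1994.
Tolling adds 39 days: June 11, 1994 + 39 days = July 20, 1994.
July 20, 1994 is a Wednesday and not a day the employer's offices are closed, so no extension applies.

July 20, 1994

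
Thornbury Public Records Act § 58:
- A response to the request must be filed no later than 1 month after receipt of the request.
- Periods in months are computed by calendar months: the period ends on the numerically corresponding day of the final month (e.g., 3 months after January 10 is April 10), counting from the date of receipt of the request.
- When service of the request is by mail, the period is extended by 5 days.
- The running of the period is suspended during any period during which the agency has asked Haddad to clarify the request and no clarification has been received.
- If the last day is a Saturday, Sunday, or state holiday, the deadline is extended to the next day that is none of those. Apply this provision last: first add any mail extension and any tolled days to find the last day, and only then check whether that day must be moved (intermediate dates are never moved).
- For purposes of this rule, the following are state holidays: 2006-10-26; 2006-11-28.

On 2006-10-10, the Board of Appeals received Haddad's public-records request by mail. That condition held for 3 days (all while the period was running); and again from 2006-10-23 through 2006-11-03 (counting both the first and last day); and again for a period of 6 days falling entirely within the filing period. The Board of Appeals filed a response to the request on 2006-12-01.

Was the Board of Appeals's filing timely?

1 month after 2006-10-10 is November 10, 2006.
Service was by mail, adding 5 days: November 10, 2006 + 5 days = November 15, 2006.
Tolling adds 3 days: November 15, 2006 + 3 days = November 18, 2006.
From October 23, 2006 through November 3, 2006 inclusive is 12 days; tolling adds 12 days: November 18, 2006 + 12 days = November 30, 2006.
Tolling adds 6 days: November 30, 2006 + 6 days = December 6, 2006.
December 6, 2006 is a Wednesday and not a state holiday, so no extension applies.
The deadline is December 6, 2006; the filing on December 1, 2006 is on or before that date.

Yes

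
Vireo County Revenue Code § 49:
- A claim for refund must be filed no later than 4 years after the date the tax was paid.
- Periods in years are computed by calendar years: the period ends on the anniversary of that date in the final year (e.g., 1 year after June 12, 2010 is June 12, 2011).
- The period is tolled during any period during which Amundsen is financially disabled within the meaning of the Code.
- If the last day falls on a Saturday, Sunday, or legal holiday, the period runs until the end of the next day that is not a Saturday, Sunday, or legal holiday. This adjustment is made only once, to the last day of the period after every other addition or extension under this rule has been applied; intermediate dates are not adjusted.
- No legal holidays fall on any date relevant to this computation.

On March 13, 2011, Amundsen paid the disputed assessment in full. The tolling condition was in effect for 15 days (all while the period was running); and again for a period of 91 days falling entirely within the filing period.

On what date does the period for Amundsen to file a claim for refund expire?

June 29, 2015

4 years after March 13, 2011 is March 13, 2015.
Tolling adds 15 days: March 13, 2015 + 15 days = March 28, 2015.
Tolling adds 91 days: March 28, 2015 + 91 days = June 27, 2015.
June 27, 2015 is Saturday; June 28, 2015 is Sunday. The next qualifying day is June 29, 2015.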